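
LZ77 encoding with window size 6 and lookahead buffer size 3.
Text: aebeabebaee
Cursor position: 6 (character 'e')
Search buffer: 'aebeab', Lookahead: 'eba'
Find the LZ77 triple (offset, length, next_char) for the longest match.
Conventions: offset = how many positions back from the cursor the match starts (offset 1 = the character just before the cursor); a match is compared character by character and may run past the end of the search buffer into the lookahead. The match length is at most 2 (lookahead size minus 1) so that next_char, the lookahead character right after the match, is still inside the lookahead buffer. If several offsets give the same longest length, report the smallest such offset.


Try each offset into the search buffer:
  offset=1 (pos 5, char 'b'): match length 0
  offset=2 (pos 4, char 'a'): match length 0
  offset=3 (pos 3, char 'e'): match length 1
  offset=4 (pos 2, char 'b'): match length 0
  offset=5 (pos 1, char 'e'): match length 2
  offset=6 (pos 0, char 'a'): match length 0
Longest match has length 2 at offset 5.
next_char = character at position 6 + 2 = 8 -> 'a'

Best match: offset=5, length=2 (matching 'eb' starting at position 1)
LZ77 triple: (5, 2, 'a')


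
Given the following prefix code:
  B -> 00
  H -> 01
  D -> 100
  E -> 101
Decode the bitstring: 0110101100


Decoding step by step:
Bits 01 -> H
Bits 101 -> E
Bits 01 -> H
Bits 100 -> D


Decoded message: HEHD


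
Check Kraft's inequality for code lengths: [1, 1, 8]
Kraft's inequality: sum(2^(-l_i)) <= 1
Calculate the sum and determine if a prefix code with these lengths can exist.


Sum = 2^(-1) + 2^(-1) + 2^(-8)
    = 0.5 + 0.5 + 0.00390625
    = 257/256 = 1.00390625
Since 1.00390625 > 1, Kraft's inequality is NOT satisfied.
A prefix code with these lengths CANNOT exist.

Kraft sum = 1.00390625. Not satisfied.


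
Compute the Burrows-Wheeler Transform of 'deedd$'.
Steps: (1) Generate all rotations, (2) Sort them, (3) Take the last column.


Rotations (sorted):
  0: $deedd -> last char: d
  1: d$deed -> last char: d
  2: dd$dee -> last char: e
  3: deedd$ -> last char: $
  4: edd$de -> last char: e
  5: eedd$d -> last char: d


BWT = dde$ed


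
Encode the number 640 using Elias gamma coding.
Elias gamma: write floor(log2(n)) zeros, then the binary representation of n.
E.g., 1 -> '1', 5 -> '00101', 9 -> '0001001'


num_bits = floor(log2(640)) + 1 = 10
leading_zeros = num_bits - 1 = 9
binary(640) = 1010000000

Elias gamma(640) = '000000000' + '1010000000' = 0000000001010000000 (19 bits)


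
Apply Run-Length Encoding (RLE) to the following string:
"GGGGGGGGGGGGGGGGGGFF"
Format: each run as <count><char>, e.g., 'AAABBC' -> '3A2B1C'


Scanning runs left to right:
  i=0: run of 'G' x 18 -> '18G'
  i=18: run of 'F' x 2 -> '2F'

RLE = 18G2F


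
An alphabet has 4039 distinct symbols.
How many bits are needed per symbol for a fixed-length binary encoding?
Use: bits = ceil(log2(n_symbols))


log2(4039) = 11.9798
Bracket: 2^11 = 2048 < 4039 <= 2^12 = 4096
So ceil(log2(4039)) = 12

bits = ceil(log2(4039)) = ceil(11.9798) = 12 bits


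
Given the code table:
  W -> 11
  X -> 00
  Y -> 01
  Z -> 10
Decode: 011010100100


Decoding:
01 -> Y
10 -> Z
10 -> Z
10 -> Z
01 -> Y
00 -> X


Result: YZZZYX


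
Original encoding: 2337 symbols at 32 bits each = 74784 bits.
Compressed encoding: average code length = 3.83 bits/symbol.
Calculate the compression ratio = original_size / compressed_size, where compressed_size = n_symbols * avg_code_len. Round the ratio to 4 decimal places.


original_size = n_symbols * orig_bits = 2337 * 32 = 74784 bits
compressed_size = n_symbols * avg_code_len = 2337 * 3.83 = 8950.71 bits
ratio = original_size / compressed_size = 74784 / 8950.71 = 8.3551

Compression ratio = 8.3551


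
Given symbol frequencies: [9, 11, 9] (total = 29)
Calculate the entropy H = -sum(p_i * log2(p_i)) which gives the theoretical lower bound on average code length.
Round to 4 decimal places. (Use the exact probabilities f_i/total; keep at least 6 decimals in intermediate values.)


Per-symbol terms -p_i * log2(p_i) with p_i = f_i/29:
  p = 9/29 = 0.310345: log2(p) = -1.688056, -p*log2(p) = 0.523879
  p = 11/29 = 0.379310: log2(p) = -1.398549, -p*log2(p) = 0.530484
  p = 9/29 = 0.310345: log2(p) = -1.688056, -p*log2(p) = 0.523879
H = 0.523879 + 0.530484 + 0.523879 = 1.578242

H = 1.5782 bits/symbol


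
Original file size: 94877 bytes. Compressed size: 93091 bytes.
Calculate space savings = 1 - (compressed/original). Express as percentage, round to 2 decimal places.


ratio = compressed/original = 93091/94877 = 0.981176
savings = 1 - ratio = 1 - 0.981176 = 0.018824
as a percentage: 0.018824 * 100 = 1.88%

Space savings = 1 - 93091/94877 = 1.88%


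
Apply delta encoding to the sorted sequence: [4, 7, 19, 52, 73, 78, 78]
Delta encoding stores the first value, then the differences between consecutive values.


First value: 4
Deltas:
  7 - 4 = 3
  19 - 7 = 12
  52 - 19 = 33
  73 - 52 = 21
  78 - 73 = 5
  78 - 78 = 0


Delta encoded: [4, 3, 12, 33, 21, 5, 0]


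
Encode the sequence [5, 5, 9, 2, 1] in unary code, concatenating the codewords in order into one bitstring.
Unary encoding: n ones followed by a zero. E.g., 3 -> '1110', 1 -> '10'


Encode each number as n ones followed by a terminating 0:
  5 -> 111110 (6 bits)
  5 -> 111110 (6 bits)
  9 -> 1111111110 (10 bits)
  2 -> 110 (3 bits)
  1 -> 10 (2 bits)
Total length = 6 + 6 + 10 + 3 + 2 = 27 bits.

Unary([5, 5, 9, 2, 1]) = 111110111110111111111011010 (27 bits)


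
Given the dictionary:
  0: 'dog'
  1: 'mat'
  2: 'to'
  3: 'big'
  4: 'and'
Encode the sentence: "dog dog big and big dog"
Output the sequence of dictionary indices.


Look up each word in the dictionary:
  'dog' -> 0
  'dog' -> 0
  'big' -> 3
  'and' -> 4
  'big' -> 3
  'dog' -> 0

Encoded: [0, 0, 3, 4, 3, 0]


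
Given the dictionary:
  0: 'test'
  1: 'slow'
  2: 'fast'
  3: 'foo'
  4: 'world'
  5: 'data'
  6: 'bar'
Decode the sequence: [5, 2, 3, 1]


Look up each index in the dictionary:
  5 -> 'data'
  2 -> 'fast'
  3 -> 'foo'
  1 -> 'slow'

Decoded: "data fast foo slow"


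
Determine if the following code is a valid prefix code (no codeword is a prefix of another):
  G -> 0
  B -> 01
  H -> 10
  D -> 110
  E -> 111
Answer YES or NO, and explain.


Checking each pair (does one codeword prefix another?):
  G='0' vs B='01': prefix -- VIOLATION

NO -- this is NOT a valid prefix code. G (0) is a prefix of B (01).


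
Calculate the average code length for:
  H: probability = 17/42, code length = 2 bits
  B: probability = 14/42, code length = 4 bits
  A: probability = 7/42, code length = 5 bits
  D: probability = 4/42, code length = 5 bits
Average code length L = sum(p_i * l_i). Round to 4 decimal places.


Weighted contributions p_i * l_i:
  H: (17/42) * 2 = 34/42
  B: (14/42) * 4 = 56/42
  A: (7/42) * 5 = 35/42
  D: (4/42) * 5 = 20/42
Sum = (34 + 56 + 35 + 20)/42 = 145/42

L = 145/42 = 3.4524 bits/symbol


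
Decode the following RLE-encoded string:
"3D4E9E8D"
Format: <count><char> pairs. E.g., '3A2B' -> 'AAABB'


Expanding each <count><char> pair:
  3D -> 'DDD'
  4E -> 'EEEE'
  9E -> 'EEEEEEEEE'
  8D -> 'DDDDDDDD'

Decoded = DDDEEEEEEEEEEEEEDDDDDDDD


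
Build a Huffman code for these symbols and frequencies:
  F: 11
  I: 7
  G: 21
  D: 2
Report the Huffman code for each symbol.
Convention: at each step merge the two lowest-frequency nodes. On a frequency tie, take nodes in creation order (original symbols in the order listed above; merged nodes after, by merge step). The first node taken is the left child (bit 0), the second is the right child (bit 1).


Huffman tree construction:
Step 1: Merge D(2) + I(7) = 9
Step 2: Merge (D+I)(9) + F(11) = 20
Step 3: Merge ((D+I)+F)(20) + G(21) = 41
Read each symbol's code off the tree from the root (left child = 0, right child = 1).

Codes:
  F: 01 (length 2)
  I: 001 (length 3)
  G: 1 (length 1)
  D: 000 (length 3)
Average code length: 70/41 = 1.7073 bits/symbol


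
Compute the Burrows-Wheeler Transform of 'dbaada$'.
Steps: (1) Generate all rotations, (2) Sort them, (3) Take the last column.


Rotations (sorted):
  0: $dbaada -> last char: a
  1: a$dbaad -> last char: d
  2: aada$db -> last char: b
  3: ada$dba -> last char: a
  4: baada$d -> last char: d
  5: da$dbaa -> last char: a
  6: dbaada$ -> last char: $


BWT = adbada$


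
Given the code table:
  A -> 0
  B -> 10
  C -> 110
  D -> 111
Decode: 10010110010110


Decoding:
10 -> B
0 -> A
10 -> B
110 -> C
0 -> A
10 -> B
110 -> C


Result: BABCABC


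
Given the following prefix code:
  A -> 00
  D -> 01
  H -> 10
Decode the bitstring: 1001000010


Decoding step by step:
Bits 10 -> H
Bits 01 -> D
Bits 00 -> A
Bits 00 -> A
Bits 10 -> H


Decoded message: HDAAH


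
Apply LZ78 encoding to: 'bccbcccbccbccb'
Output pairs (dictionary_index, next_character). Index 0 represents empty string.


LZ78 encoding steps:
Dictionary: {0: ''}
Step 1: w='' (idx 0), next='b' -> output (0, 'b'), add 'b' as idx 1
Step 2: w='' (idx 0), next='c' -> output (0, 'c'), add 'c' as idx 2
Step 3: w='c' (idx 2), next='b' -> output (2, 'b'), add 'cb' as idx 3
Step 4: w='c' (idx 2), next='c' -> output (2, 'c'), add 'cc' as idx 4
Step 5: w='cb' (idx 3), next='c' -> output (3, 'c'), add 'cbc' as idx 5
Step 6: w='cbc' (idx 5), next='c' -> output (5, 'c'), add 'cbcc' as idx 6
Step 7: w='b' (idx 1), end of input -> output (1, '')


Encoded: [(0, 'b'), (0, 'c'), (2, 'b'), (2, 'c'), (3, 'c'), (5, 'c'), (1, '')]


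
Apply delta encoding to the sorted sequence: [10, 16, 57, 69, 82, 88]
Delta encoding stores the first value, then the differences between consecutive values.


First value: 10
Deltas:
  16 - 10 = 6
  57 - 16 = 41
  69 - 57 = 12
  82 - 69 = 13
  88 - 82 = 6


Delta encoded: [10, 6, 41, 12, 13, 6]


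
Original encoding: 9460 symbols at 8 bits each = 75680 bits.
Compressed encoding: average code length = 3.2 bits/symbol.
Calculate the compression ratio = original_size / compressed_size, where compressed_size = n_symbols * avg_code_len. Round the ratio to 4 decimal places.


original_size = n_symbols * orig_bits = 9460 * 8 = 75680 bits
compressed_size = n_symbols * avg_code_len = 9460 * 3.2 = 30272.0 bits
ratio = original_size / compressed_size = 75680 / 30272.0 = 2.5

Compression ratio = 2.5


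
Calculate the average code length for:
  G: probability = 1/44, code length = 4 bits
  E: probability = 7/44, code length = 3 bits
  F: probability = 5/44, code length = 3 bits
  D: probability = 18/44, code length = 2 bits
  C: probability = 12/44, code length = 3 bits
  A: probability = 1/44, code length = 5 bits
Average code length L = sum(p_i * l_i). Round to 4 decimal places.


Weighted contributions p_i * l_i:
  G: (1/44) * 4 = 4/44
  E: (7/44) * 3 = 21/44
  F: (5/44) * 3 = 15/44
  D: (18/44) * 2 = 36/44
  C: (12/44) * 3 = 36/44
  A: (1/44) * 5 = 5/44
Sum = (4 + 21 + 15 + 36 + 36 + 5)/44 = 117/44

L = 117/44 = 2.6591 bits/symbol


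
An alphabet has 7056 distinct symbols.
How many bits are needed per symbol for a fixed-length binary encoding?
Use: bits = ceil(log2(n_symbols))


log2(7056) = 12.7846
Bracket: 2^12 = 4096 < 7056 <= 2^13 = 8192
So ceil(log2(7056)) = 13

bits = ceil(log2(7056)) = ceil(12.7846) = 13 bits


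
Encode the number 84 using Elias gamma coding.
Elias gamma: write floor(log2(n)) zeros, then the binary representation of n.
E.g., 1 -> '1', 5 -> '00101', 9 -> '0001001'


num_bits = floor(log2(84)) + 1 = 7
leading_zeros = num_bits - 1 = 6
binary(84) = 1010100

Elias gamma(84) = '000000' + '1010100' = 0000001010100 (13 bits)


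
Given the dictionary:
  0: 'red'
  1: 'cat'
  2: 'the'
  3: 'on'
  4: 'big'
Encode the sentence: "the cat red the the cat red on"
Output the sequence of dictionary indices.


Look up each word in the dictionary:
  'the' -> 2
  'cat' -> 1
  'red' -> 0
  'the' -> 2
  'the' -> 2
  'cat' -> 1
  'red' -> 0
  'on' -> 3

Encoded: [2, 1, 0, 2, 2, 1, 0, 3]


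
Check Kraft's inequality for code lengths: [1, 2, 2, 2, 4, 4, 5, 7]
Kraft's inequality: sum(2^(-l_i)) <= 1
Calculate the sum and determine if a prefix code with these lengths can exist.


Sum = 2^(-1) + 2^(-2) + 2^(-2) + 2^(-2) + 2^(-4) + 2^(-4) + 2^(-5) + 2^(-7)
    = 0.5 + 0.25 + 0.25 + 0.25 + 0.0625 + 0.0625 + 0.03125 + 0.0078125
    = 181/128 = 1.4140625
Since 1.4140625 > 1, Kraft's inequality is NOT satisfied.
A prefix code with these lengths CANNOT exist.

Kraft sum = 1.4140625. Not satisfied.


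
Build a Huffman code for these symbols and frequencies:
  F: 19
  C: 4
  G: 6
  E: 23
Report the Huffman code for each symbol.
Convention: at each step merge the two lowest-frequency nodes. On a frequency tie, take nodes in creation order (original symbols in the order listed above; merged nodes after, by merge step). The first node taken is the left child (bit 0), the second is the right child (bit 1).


Huffman tree construction:
Step 1: Merge C(4) + G(6) = 10
Step 2: Merge (C+G)(10) + F(19) = 29
Step 3: Merge E(23) + ((C+G)+F)(29) = 52
Read each symbol's code off the tree from the root (left child = 0, right child = 1).

Codes:
  F: 11 (length 2)
  C: 100 (length 3)
  G: 101 (length 3)
  E: 0 (length 1)
Average code length: 91/52 = 1.7500 bits/symbol


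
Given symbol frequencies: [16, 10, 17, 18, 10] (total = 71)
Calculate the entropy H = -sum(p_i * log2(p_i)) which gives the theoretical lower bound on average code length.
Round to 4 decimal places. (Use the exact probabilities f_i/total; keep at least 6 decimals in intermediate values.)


Per-symbol terms -p_i * log2(p_i) with p_i = f_i/71:
  p = 16/71 = 0.225352: log2(p) = -2.149747, -p*log2(p) = 0.484450
  p = 10/71 = 0.140845: log2(p) = -2.827819, -p*log2(p) = 0.398284
  p = 17/71 = 0.239437: log2(p) = -2.062284, -p*log2(p) = 0.493786
  p = 18/71 = 0.253521: log2(p) = -1.979822, -p*log2(p) = 0.501927
  p = 10/71 = 0.140845: log2(p) = -2.827819, -p*log2(p) = 0.398284
H = 0.484450 + 0.398284 + 0.493786 + 0.501927 + 0.398284 = 2.276731

H = 2.2767 bits/symbol


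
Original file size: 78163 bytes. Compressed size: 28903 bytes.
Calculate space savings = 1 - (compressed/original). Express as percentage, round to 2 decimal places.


ratio = compressed/original = 28903/78163 = 0.369779
savings = 1 - ratio = 1 - 0.369779 = 0.630221
as a percentage: 0.630221 * 100 = 63.02%

Space savings = 1 - 28903/78163 = 63.02%


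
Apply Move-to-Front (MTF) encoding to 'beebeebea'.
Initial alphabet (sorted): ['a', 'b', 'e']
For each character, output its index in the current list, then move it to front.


MTF encoding:
'b': index 1 in ['a', 'b', 'e'] -> ['b', 'a', 'e']
'e': index 2 in ['b', 'a', 'e'] -> ['e', 'b', 'a']
'e': index 0 in ['e', 'b', 'a'] -> ['e', 'b', 'a']
'b': index 1 in ['e', 'b', 'a'] -> ['b', 'e', 'a']
'e': index 1 in ['b', 'e', 'a'] -> ['e', 'b', 'a']
'e': index 0 in ['e', 'b', 'a'] -> ['e', 'b', 'a']
'b': index 1 in ['e', 'b', 'a'] -> ['b', 'e', 'a']
'e': index 1 in ['b', 'e', 'a'] -> ['e', 'b', 'a']
'a': index 2 in ['e', 'b', 'a'] -> ['a', 'e', 'b']


Output: [1, 2, 0, 1, 1, 0, 1, 1, 2]


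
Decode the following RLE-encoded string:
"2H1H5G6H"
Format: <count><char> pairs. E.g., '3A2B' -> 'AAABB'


Expanding each <count><char> pair:
  2H -> 'HH'
  1H -> 'H'
  5G -> 'GGGGG'
  6H -> 'HHHHHH'

Decoded = HHHGGGGGHHHHHH


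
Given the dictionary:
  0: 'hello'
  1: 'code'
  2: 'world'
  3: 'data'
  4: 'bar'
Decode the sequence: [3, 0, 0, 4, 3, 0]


Look up each index in the dictionary:
  3 -> 'data'
  0 -> 'hello'
  0 -> 'hello'
  4 -> 'bar'
  3 -> 'data'
  0 -> 'hello'

Decoded: "data hello hello bar data hello"


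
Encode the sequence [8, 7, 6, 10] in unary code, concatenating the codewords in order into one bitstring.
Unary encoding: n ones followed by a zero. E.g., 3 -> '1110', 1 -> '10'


Encode each number as n ones followed by a terminating 0:
  8 -> 111111110 (9 bits)
  7 -> 11111110 (8 bits)
  6 -> 1111110 (7 bits)
  10 -> 11111111110 (11 bits)
Total length = 9 + 8 + 7 + 11 = 35 bits.

Unary([8, 7, 6, 10]) = 11111111011111110111111011111111110 (35 bits)


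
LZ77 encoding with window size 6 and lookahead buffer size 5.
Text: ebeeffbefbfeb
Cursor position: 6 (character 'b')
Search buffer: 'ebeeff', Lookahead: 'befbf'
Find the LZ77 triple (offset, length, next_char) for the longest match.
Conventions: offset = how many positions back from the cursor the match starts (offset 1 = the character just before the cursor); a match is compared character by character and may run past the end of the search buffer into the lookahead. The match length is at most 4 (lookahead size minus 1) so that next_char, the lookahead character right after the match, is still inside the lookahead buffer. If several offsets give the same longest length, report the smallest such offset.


Try each offset into the search buffer:
  offset=1 (pos 5, char 'f'): match length 0
  offset=2 (pos 4, char 'f'): match length 0
  offset=3 (pos 3, char 'e'): match length 0
  offset=4 (pos 2, char 'e'): match length 0
  offset=5 (pos 1, char 'b'): match length 2
  offset=6 (pos 0, char 'e'): match length 0
Longest match has length 2 at offset 5.
next_char = character at position 6 + 2 = 8 -> 'f'

Best match: offset=5, length=2 (matching 'be' starting at position 1)
LZ77 triple: (5, 2, 'f')


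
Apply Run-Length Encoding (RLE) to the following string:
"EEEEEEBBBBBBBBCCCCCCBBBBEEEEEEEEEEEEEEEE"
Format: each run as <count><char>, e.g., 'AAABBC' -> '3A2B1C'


Scanning runs left to right:
  i=0: run of 'E' x 6 -> '6E'
  i=6: run of 'B' x 8 -> '8B'
  i=14: run of 'C' x 6 -> '6C'
  i=20: run of 'B' x 4 -> '4B'
  i=24: run of 'E' x 16 -> '16E'

RLE = 6E8B6C4B16E


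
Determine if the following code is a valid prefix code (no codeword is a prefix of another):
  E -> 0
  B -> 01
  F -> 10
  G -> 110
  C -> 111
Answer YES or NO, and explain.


Checking each pair (does one codeword prefix another?):
  E='0' vs B='01': prefix -- VIOLATION

NO -- this is NOT a valid prefix code. E (0) is a prefix of B (01).


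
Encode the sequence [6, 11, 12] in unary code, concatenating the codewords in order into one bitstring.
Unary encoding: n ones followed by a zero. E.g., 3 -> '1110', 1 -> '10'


Encode each number as n ones followed by a terminating 0:
  6 -> 1111110 (7 bits)
  11 -> 111111111110 (12 bits)
  12 -> 1111111111110 (13 bits)
Total length = 7 + 12 + 13 = 32 bits.

Unary([6, 11, 12]) = 11111101111111111101111111111110 (32 bits)


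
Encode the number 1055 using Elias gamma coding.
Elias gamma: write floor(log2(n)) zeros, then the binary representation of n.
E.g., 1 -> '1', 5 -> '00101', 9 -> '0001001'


num_bits = floor(log2(1055)) + 1 = 11
leading_zeros = num_bits - 1 = 10
binary(1055) = 10000011111

Elias gamma(1055) = '0000000000' + '10000011111' = 000000000010000011111 (21 bits)


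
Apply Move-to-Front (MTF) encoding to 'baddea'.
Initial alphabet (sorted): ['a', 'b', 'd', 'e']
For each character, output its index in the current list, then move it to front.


MTF encoding:
'b': index 1 in ['a', 'b', 'd', 'e'] -> ['b', 'a', 'd', 'e']
'a': index 1 in ['b', 'a', 'd', 'e'] -> ['a', 'b', 'd', 'e']
'd': index 2 in ['a', 'b', 'd', 'e'] -> ['d', 'a', 'b', 'e']
'd': index 0 in ['d', 'a', 'b', 'e'] -> ['d', 'a', 'b', 'e']
'e': index 3 in ['d', 'a', 'b', 'e'] -> ['e', 'd', 'a', 'b']
'a': index 2 in ['e', 'd', 'a', 'b'] -> ['a', 'e', 'd', 'b']


Output: [1, 1, 2, 0, 3, 2]


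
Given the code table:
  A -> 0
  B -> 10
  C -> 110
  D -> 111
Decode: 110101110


Decoding:
110 -> C
10 -> B
111 -> D
0 -> A


Result: CBDA


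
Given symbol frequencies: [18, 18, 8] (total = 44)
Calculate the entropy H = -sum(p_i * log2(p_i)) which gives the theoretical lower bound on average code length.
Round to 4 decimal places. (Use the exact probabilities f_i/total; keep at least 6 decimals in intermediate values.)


Per-symbol terms -p_i * log2(p_i) with p_i = f_i/44:
  p = 18/44 = 0.409091: log2(p) = -1.289507, -p*log2(p) = 0.527525
  p = 18/44 = 0.409091: log2(p) = -1.289507, -p*log2(p) = 0.527525
  p = 8/44 = 0.181818: log2(p) = -2.459432, -p*log2(p) = 0.447169
H = 0.527525 + 0.527525 + 0.447169 = 1.502219

H = 1.5022 bits/symbol


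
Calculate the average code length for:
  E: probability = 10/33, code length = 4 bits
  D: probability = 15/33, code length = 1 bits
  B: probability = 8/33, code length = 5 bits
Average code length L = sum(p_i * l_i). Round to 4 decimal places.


Weighted contributions p_i * l_i:
  E: (10/33) * 4 = 40/33
  D: (15/33) * 1 = 15/33
  B: (8/33) * 5 = 40/33
Sum = (40 + 15 + 40)/33 = 95/33

L = 95/33 = 2.8788 bits/symbol


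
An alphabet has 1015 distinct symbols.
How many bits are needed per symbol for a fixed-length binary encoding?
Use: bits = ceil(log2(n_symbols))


log2(1015) = 9.9873
Bracket: 2^9 = 512 < 1015 <= 2^10 = 1024
So ceil(log2(1015)) = 10

bits = ceil(log2(1015)) = ceil(9.9873) = 10 bits


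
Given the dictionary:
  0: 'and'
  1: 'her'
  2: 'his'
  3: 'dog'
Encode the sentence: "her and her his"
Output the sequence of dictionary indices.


Look up each word in the dictionary:
  'her' -> 1
  'and' -> 0
  'her' -> 1
  'his' -> 2

Encoded: [1, 0, 1, 2]


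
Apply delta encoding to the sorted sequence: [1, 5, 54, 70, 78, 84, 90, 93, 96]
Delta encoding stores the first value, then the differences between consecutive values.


First value: 1
Deltas:
  5 - 1 = 4
  54 - 5 = 49
  70 - 54 = 16
  78 - 70 = 8
  84 - 78 = 6
  90 - 84 = 6
  93 - 90 = 3
  96 - 93 = 3


Delta encoded: [1, 4, 49, 16, 8, 6, 6, 3, 3]


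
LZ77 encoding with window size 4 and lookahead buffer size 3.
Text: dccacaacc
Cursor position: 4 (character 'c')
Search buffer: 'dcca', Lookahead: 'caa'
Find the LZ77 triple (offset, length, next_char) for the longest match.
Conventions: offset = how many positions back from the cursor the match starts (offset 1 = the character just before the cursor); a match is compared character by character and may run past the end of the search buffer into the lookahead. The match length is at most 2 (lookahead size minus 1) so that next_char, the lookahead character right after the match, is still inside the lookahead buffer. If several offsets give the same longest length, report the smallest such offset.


Try each offset into the search buffer:
  offset=1 (pos 3, char 'a'): match length 0
  offset=2 (pos 2, char 'c'): match length 2
  offset=3 (pos 1, char 'c'): match length 1
  offset=4 (pos 0, char 'd'): match length 0
Longest match has length 2 at offset 2.
next_char = character at position 4 + 2 = 6 -> 'a'

Best match: offset=2, length=2 (matching 'ca' starting at position 2)
LZ77 triple: (2, 2, 'a')


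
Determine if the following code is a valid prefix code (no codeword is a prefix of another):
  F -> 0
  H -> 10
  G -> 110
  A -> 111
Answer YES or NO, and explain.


Checking each pair (does one codeword prefix another?):
  F='0' vs H='10': no prefix
  F='0' vs G='110': no prefix
  F='0' vs A='111': no prefix
  H='10' vs F='0': no prefix
  H='10' vs G='110': no prefix
  H='10' vs A='111': no prefix
  G='110' vs F='0': no prefix
  G='110' vs H='10': no prefix
  G='110' vs A='111': no prefix
  A='111' vs F='0': no prefix
  A='111' vs H='10': no prefix
  A='111' vs G='110': no prefix
No violation found over all pairs.

YES -- this is a valid prefix code. No codeword is a prefix of any other codeword.


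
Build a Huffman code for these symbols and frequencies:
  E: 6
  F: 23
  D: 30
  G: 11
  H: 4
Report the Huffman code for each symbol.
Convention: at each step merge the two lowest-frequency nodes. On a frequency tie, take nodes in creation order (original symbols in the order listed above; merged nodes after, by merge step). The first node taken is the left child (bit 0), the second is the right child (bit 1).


Huffman tree construction:
Step 1: Merge H(4) + E(6) = 10
Step 2: Merge (H+E)(10) + G(11) = 21
Step 3: Merge ((H+E)+G)(21) + F(23) = 44
Step 4: Merge D(30) + (((H+E)+G)+F)(44) = 74
Read each symbol's code off the tree from the root (left child = 0, right child = 1).

Codes:
  E: 1001 (length 4)
  F: 11 (length 2)
  D: 0 (length 1)
  G: 101 (length 3)
  H: 1000 (length 4)
Average code length: 149/74 = 2.0135 bits/symbol


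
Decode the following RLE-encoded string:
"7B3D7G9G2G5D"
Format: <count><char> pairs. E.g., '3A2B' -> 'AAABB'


Expanding each <count><char> pair:
  7B -> 'BBBBBBB'
  3D -> 'DDD'
  7G -> 'GGGGGGG'
  9G -> 'GGGGGGGGG'
  2G -> 'GG'
  5D -> 'DDDDD'

Decoded = BBBBBBBDDDGGGGGGGGGGGGGGGGGGDDDDD


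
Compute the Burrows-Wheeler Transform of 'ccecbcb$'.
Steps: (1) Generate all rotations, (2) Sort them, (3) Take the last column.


Rotations (sorted):
  0: $ccecbcb -> last char: b
  1: b$ccecbc -> last char: c
  2: bcb$ccec -> last char: c
  3: cb$ccecb -> last char: b
  4: cbcb$cce -> last char: e
  5: ccecbcb$ -> last char: $
  6: cecbcb$c -> last char: c
  7: ecbcb$cc -> last char: c


BWT = bccbe$cc


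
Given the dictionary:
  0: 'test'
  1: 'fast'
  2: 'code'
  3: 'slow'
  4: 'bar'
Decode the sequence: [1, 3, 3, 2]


Look up each index in the dictionary:
  1 -> 'fast'
  3 -> 'slow'
  3 -> 'slow'
  2 -> 'code'

Decoded: "fast slow slow code"


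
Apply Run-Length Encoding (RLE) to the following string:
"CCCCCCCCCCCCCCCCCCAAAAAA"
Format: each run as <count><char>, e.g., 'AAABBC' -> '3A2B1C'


Scanning runs left to right:
  i=0: run of 'C' x 18 -> '18C'
  i=18: run of 'A' x 6 -> '6A'

RLE = 18C6A


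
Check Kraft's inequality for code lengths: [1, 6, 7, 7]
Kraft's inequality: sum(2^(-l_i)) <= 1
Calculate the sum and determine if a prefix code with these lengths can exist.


Sum = 2^(-1) + 2^(-6) + 2^(-7) + 2^(-7)
    = 0.5 + 0.015625 + 0.0078125 + 0.0078125
    = 68/128 = 0.53125
Since 0.53125 <= 1, Kraft's inequality IS satisfied.
A prefix code with these lengths CAN exist.

Kraft sum = 0.53125. Satisfied.


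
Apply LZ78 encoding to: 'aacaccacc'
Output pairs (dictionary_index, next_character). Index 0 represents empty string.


LZ78 encoding steps:
Dictionary: {0: ''}
Step 1: w='' (idx 0), next='a' -> output (0, 'a'), add 'a' as idx 1
Step 2: w='a' (idx 1), next='c' -> output (1, 'c'), add 'ac' as idx 2
Step 3: w='ac' (idx 2), next='c' -> output (2, 'c'), add 'acc' as idx 3
Step 4: w='acc' (idx 3), end of input -> output (3, '')


Encoded: [(0, 'a'), (1, 'c'), (2, 'c'), (3, '')]


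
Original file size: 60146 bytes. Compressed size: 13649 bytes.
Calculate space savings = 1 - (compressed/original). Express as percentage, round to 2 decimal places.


ratio = compressed/original = 13649/60146 = 0.226931
savings = 1 - ratio = 1 - 0.226931 = 0.773069
as a percentage: 0.773069 * 100 = 77.31%

Space savings = 1 - 13649/60146 = 77.31%


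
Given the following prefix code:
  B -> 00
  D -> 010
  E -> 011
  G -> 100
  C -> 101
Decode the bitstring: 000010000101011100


Decoding step by step:
Bits 00 -> B
Bits 00 -> B
Bits 100 -> G
Bits 00 -> B
Bits 101 -> C
Bits 011 -> E
Bits 100 -> G


Decoded message: BBGBCEG


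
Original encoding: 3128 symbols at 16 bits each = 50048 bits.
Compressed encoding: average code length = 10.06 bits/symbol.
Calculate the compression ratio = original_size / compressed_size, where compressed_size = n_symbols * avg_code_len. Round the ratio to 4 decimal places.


original_size = n_symbols * orig_bits = 3128 * 16 = 50048 bits
compressed_size = n_symbols * avg_code_len = 3128 * 10.06 = 31467.68 bits
ratio = original_size / compressed_size = 50048 / 31467.68 = 1.5905

Compression ratio = 1.5905


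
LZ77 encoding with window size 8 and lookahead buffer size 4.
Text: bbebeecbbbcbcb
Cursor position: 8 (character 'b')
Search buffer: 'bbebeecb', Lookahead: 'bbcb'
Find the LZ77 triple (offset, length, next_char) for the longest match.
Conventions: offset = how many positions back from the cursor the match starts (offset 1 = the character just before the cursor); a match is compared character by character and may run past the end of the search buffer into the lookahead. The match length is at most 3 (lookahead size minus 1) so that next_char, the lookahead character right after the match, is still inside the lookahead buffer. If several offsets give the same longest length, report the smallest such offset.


Try each offset into the search buffer:
  offset=1 (pos 7, char 'b'): match length 2
  offset=2 (pos 6, char 'c'): match length 0
  offset=3 (pos 5, char 'e'): match length 0
  offset=4 (pos 4, char 'e'): match length 0
  offset=5 (pos 3, char 'b'): match length 1
  offset=6 (pos 2, char 'e'): match length 0
  offset=7 (pos 1, char 'b'): match length 1
  offset=8 (pos 0, char 'b'): match length 2
Longest match has length 2, found at offsets 1, 8; take the smallest, offset 1.
next_char = character at position 8 + 2 = 10 -> 'c'

Best match: offset=1, length=2 (matching 'bb' starting at position 7)
LZ77 triple: (1, 2, 'c')


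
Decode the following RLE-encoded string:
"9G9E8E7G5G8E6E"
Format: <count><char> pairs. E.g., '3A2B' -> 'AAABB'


Expanding each <count><char> pair:
  9G -> 'GGGGGGGGG'
  9E -> 'EEEEEEEEE'
  8E -> 'EEEEEEEE'
  7G -> 'GGGGGGG'
  5G -> 'GGGGG'
  8E -> 'EEEEEEEE'
  6E -> 'EEEEEE'

Decoded = GGGGGGGGGEEEEEEEEEEEEEEEEEGGGGGGGGGGGGEEEEEEEEEEEEEE


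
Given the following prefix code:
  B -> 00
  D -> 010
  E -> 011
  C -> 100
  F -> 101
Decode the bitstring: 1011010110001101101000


Decoding step by step:
Bits 101 -> F
Bits 101 -> F
Bits 011 -> E
Bits 00 -> B
Bits 011 -> E
Bits 011 -> E
Bits 010 -> D
Bits 00 -> B


Decoded message: FFEBEEDB


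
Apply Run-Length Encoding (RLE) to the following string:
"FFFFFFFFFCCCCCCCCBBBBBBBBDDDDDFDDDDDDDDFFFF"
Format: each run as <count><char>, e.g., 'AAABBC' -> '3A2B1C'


Scanning runs left to right:
  i=0: run of 'F' x 9 -> '9F'
  i=9: run of 'C' x 8 -> '8C'
  i=17: run of 'B' x 8 -> '8B'
  i=25: run of 'D' x 5 -> '5D'
  i=30: run of 'F' x 1 -> '1F'
  i=31: run of 'D' x 8 -> '8D'
  i=39: run of 'F' x 4 -> '4F'

RLE = 9F8C8B5D1F8D4F


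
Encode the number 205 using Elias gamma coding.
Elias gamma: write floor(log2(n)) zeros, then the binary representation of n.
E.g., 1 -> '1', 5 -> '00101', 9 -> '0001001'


num_bits = floor(log2(205)) + 1 = 8
leading_zeros = num_bits - 1 = 7
binary(205) = 11001101

Elias gamma(205) = '0000000' + '11001101' = 000000011001101 (15 bits)


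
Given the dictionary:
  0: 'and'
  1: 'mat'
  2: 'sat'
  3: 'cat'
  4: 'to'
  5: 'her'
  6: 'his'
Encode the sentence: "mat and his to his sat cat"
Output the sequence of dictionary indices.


Look up each word in the dictionary:
  'mat' -> 1
  'and' -> 0
  'his' -> 6
  'to' -> 4
  'his' -> 6
  'sat' -> 2
  'cat' -> 3

Encoded: [1, 0, 6, 4, 6, 2, 3]


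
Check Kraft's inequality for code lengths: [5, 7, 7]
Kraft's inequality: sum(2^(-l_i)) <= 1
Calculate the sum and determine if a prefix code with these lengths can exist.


Sum = 2^(-5) + 2^(-7) + 2^(-7)
    = 0.03125 + 0.0078125 + 0.0078125
    = 6/128 = 0.046875
Since 0.046875 <= 1, Kraft's inequality IS satisfied.
A prefix code with these lengths CAN exist.

Kraft sum = 0.046875. Satisfied.


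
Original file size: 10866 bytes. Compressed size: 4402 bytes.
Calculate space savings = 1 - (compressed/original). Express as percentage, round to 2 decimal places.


ratio = compressed/original = 4402/10866 = 0.405117
savings = 1 - ratio = 1 - 0.405117 = 0.594883
as a percentage: 0.594883 * 100 = 59.49%

Space savings = 1 - 4402/10866 = 59.49%


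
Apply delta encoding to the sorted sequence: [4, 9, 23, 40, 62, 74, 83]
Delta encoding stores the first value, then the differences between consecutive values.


First value: 4
Deltas:
  9 - 4 = 5
  23 - 9 = 14
  40 - 23 = 17
  62 - 40 = 22
  74 - 62 = 12
  83 - 74 = 9


Delta encoded: [4, 5, 14, 17, 22, 12, 9]


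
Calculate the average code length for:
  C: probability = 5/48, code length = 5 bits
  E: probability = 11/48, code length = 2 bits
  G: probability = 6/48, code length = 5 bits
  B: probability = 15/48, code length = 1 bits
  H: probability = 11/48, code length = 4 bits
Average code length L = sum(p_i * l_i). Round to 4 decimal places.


Weighted contributions p_i * l_i:
  C: (5/48) * 5 = 25/48
  E: (11/48) * 2 = 22/48
  G: (6/48) * 5 = 30/48
  B: (15/48) * 1 = 15/48
  H: (11/48) * 4 = 44/48
Sum = (25 + 22 + 30 + 15 + 44)/48 = 136/48

L = 136/48 = 2.8333 bits/symbol


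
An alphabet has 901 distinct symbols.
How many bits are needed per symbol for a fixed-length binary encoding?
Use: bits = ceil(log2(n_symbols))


log2(901) = 9.8154
Bracket: 2^9 = 512 < 901 <= 2^10 = 1024
So ceil(log2(901)) = 10

bits = ceil(log2(901)) = ceil(9.8154) = 10 bits


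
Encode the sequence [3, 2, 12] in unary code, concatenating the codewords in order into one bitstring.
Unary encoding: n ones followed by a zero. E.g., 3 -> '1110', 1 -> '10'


Encode each number as n ones followed by a terminating 0:
  3 -> 1110 (4 bits)
  2 -> 110 (3 bits)
  12 -> 1111111111110 (13 bits)
Total length = 4 + 3 + 13 = 20 bits.

Unary([3, 2, 12]) = 11101101111111111110 (20 bits)


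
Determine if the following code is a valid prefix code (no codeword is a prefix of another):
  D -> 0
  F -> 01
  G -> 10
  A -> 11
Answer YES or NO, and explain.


Checking each pair (does one codeword prefix another?):
  D='0' vs F='01': prefix -- VIOLATION

NO -- this is NOT a valid prefix code. D (0) is a prefix of F (01).


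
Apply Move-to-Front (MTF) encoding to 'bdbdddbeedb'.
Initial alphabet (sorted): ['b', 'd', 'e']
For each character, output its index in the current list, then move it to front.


MTF encoding:
'b': index 0 in ['b', 'd', 'e'] -> ['b', 'd', 'e']
'd': index 1 in ['b', 'd', 'e'] -> ['d', 'b', 'e']
'b': index 1 in ['d', 'b', 'e'] -> ['b', 'd', 'e']
'd': index 1 in ['b', 'd', 'e'] -> ['d', 'b', 'e']
'd': index 0 in ['d', 'b', 'e'] -> ['d', 'b', 'e']
'd': index 0 in ['d', 'b', 'e'] -> ['d', 'b', 'e']
'b': index 1 in ['d', 'b', 'e'] -> ['b', 'd', 'e']
'e': index 2 in ['b', 'd', 'e'] -> ['e', 'b', 'd']
'e': index 0 in ['e', 'b', 'd'] -> ['e', 'b', 'd']
'd': index 2 in ['e', 'b', 'd'] -> ['d', 'e', 'b']
'b': index 2 in ['d', 'e', 'b'] -> ['b', 'd', 'e']


Output: [0, 1, 1, 1, 0, 0, 1, 2, 0, 2, 2]


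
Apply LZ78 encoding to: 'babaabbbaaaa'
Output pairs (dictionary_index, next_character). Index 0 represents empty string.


LZ78 encoding steps:
Dictionary: {0: ''}
Step 1: w='' (idx 0), next='b' -> output (0, 'b'), add 'b' as idx 1
Step 2: w='' (idx 0), next='a' -> output (0, 'a'), add 'a' as idx 2
Step 3: w='b' (idx 1), next='a' -> output (1, 'a'), add 'ba' as idx 3
Step 4: w='a' (idx 2), next='b' -> output (2, 'b'), add 'ab' as idx 4
Step 5: w='b' (idx 1), next='b' -> output (1, 'b'), add 'bb' as idx 5
Step 6: w='a' (idx 2), next='a' -> output (2, 'a'), add 'aa' as idx 6
Step 7: w='aa' (idx 6), end of input -> output (6, '')


Encoded: [(0, 'b'), (0, 'a'), (1, 'a'), (2, 'b'), (1, 'b'), (2, 'a'), (6, '')]


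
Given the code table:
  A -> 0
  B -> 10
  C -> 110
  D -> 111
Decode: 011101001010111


Decoding:
0 -> A
111 -> D
0 -> A
10 -> B
0 -> A
10 -> B
10 -> B
111 -> D


Result: ADABABBD


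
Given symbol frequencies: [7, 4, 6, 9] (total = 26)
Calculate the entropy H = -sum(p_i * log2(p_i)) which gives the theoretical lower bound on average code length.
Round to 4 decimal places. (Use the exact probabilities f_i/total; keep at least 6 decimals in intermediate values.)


Per-symbol terms -p_i * log2(p_i) with p_i = f_i/26:
  p = 7/26 = 0.269231: log2(p) = -1.893085, -p*log2(p) = 0.509677
  p = 4/26 = 0.153846: log2(p) = -2.700440, -p*log2(p) = 0.415452
  p = 6/26 = 0.230769: log2(p) = -2.115477, -p*log2(p) = 0.488187
  p = 9/26 = 0.346154: log2(p) = -1.530515, -p*log2(p) = 0.529794
H = 0.509677 + 0.415452 + 0.488187 + 0.529794 = 1.943110

H = 1.9431 bits/symbol


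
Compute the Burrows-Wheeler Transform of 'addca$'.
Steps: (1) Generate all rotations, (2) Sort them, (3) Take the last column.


Rotations (sorted):
  0: $addca -> last char: a
  1: a$addc -> last char: c
  2: addca$ -> last char: $
  3: ca$add -> last char: d
  4: dca$ad -> last char: d
  5: ddca$a -> last char: a


BWT = ac$dda


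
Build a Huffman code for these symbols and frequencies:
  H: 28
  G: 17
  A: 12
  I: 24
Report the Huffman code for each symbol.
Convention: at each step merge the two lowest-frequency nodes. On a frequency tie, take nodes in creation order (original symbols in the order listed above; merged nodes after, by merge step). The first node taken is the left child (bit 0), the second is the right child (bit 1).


Huffman tree construction:
Step 1: Merge A(12) + G(17) = 29
Step 2: Merge I(24) + H(28) = 52
Step 3: Merge (A+G)(29) + (I+H)(52) = 81
Read each symbol's code off the tree from the root (left child = 0, right child = 1).

Codes:
  H: 11 (length 2)
  G: 01 (length 2)
  A: 00 (length 2)
  I: 10 (length 2)
Average code length: 162/81 = 2.0000 bits/symbol


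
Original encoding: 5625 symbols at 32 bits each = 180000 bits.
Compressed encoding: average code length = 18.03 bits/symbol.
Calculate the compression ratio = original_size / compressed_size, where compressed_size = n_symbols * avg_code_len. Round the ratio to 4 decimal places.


original_size = n_symbols * orig_bits = 5625 * 32 = 180000 bits
compressed_size = n_symbols * avg_code_len = 5625 * 18.03 = 101418.75 bits
ratio = original_size / compressed_size = 180000 / 101418.75 = 1.7748

Compression ratio = 1.7748


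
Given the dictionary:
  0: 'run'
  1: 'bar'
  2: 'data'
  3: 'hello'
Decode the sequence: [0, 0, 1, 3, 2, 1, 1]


Look up each index in the dictionary:
  0 -> 'run'
  0 -> 'run'
  1 -> 'bar'
  3 -> 'hello'
  2 -> 'data'
  1 -> 'bar'
  1 -> 'bar'

Decoded: "run run bar hello data bar bar"


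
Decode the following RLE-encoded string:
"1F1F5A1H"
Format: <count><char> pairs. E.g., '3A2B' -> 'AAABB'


Expanding each <count><char> pair:
  1F -> 'F'
  1F -> 'F'
  5A -> 'AAAAA'
  1H -> 'H'

Decoded = FFAAAAAH


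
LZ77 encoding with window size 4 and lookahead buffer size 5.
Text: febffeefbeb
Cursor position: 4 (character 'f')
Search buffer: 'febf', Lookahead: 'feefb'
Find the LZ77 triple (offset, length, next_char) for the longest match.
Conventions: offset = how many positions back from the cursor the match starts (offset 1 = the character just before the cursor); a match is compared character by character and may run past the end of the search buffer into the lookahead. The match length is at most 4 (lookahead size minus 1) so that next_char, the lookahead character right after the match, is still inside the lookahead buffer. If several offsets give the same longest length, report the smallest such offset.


Try each offset into the search buffer:
  offset=1 (pos 3, char 'f'): match length 1
  offset=2 (pos 2, char 'b'): match length 0
  offset=3 (pos 1, char 'e'): match length 0
  offset=4 (pos 0, char 'f'): match length 2
Longest match has length 2 at offset 4.
next_char = character at position 4 + 2 = 6 -> 'e'

Best match: offset=4, length=2 (matching 'fe' starting at position 0)
LZ77 triple: (4, 2, 'e')


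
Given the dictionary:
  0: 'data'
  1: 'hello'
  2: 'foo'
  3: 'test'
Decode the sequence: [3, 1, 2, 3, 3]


Look up each index in the dictionary:
  3 -> 'test'
  1 -> 'hello'
  2 -> 'foo'
  3 -> 'test'
  3 -> 'test'

Decoded: "test hello foo test test"


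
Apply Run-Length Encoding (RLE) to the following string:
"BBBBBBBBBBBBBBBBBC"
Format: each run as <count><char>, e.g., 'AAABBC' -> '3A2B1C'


Scanning runs left to right:
  i=0: run of 'B' x 17 -> '17B'
  i=17: run of 'C' x 1 -> '1C'

RLE = 17B1C


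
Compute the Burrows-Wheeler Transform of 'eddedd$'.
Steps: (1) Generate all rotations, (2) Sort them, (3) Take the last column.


Rotations (sorted):
  0: $eddedd -> last char: d
  1: d$edded -> last char: d
  2: dd$edde -> last char: e
  3: ddedd$e -> last char: e
  4: dedd$ed -> last char: d
  5: edd$edd -> last char: d
  6: eddedd$ -> last char: $


BWT = ddeedd$


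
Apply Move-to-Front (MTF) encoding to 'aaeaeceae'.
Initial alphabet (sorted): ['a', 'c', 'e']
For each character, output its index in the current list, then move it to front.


MTF encoding:
'a': index 0 in ['a', 'c', 'e'] -> ['a', 'c', 'e']
'a': index 0 in ['a', 'c', 'e'] -> ['a', 'c', 'e']
'e': index 2 in ['a', 'c', 'e'] -> ['e', 'a', 'c']
'a': index 1 in ['e', 'a', 'c'] -> ['a', 'e', 'c']
'e': index 1 in ['a', 'e', 'c'] -> ['e', 'a', 'c']
'c': index 2 in ['e', 'a', 'c'] -> ['c', 'e', 'a']
'e': index 1 in ['c', 'e', 'a'] -> ['e', 'c', 'a']
'a': index 2 in ['e', 'c', 'a'] -> ['a', 'e', 'c']
'e': index 1 in ['a', 'e', 'c'] -> ['e', 'a', 'c']


Output: [0, 0, 2, 1, 1, 2, 1, 2, 1]
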